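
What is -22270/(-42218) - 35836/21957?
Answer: -511970929/463490313 ≈ -1.1046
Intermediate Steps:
-22270/(-42218) - 35836/21957 = -22270*(-1/42218) - 35836*1/21957 = 11135/21109 - 35836/21957 = -511970929/463490313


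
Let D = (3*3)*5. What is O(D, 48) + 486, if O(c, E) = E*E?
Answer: 2790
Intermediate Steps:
D = 45 (D = 9*5 = 45)
O(c, E) = E²
O(D, 48) + 486 = 48² + 486 = 2304 + 486 = 2790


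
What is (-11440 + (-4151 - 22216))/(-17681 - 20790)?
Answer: 37807/38471 ≈ 0.98274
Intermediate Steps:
(-11440 + (-4151 - 22216))/(-17681 - 20790) = (-11440 - 26367)/(-38471) = -37807*(-1/38471) = 37807/38471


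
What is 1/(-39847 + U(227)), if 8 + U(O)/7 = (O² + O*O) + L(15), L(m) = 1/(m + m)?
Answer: 30/20445097 ≈ 1.4673e-6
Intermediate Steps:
L(m) = 1/(2*m)
U(O) = -1673/30 + 14*O² (U(O) = -56 + 7*((O² + O*O) + (½)/15) = -56 + 7*((O² + O²) + (½)*(1/15)) = -56 + 7*(2*O² + 1/30) = -56 + 7*(1/30 + 2*O²) = -56 + (7/30 + 14*O²) = -1673/30 + 14*O²)
1/(-39847 + U(227)) = 1/(-39847 + (-1673/30 + 14*227²)) = 1/(-39847 + (-1673/30 + 14*51529)) = 1/(-39847 + (-1673/30 + 721406)) = 1/(-39847 + 21640507/30) = 1/(20445097/30) = 30/20445097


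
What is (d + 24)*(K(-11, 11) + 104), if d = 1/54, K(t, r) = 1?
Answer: 45395/18 ≈ 2521.9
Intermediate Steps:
d = 1/54 ≈ 0.018519
(d + 24)*(K(-11, 11) + 104) = (1/54 + 24)*(1 + 104) = (1297/54)*105 = 45395/18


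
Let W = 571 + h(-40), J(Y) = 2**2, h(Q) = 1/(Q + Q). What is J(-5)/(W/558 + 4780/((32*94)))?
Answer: 8392320/5480963 ≈ 1.5312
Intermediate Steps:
h(Q) = 1/(2*Q)
J(Y) = 4
W = 45679/80 (W = 571 + (1/2)/(-40) = 571 + (1/2)*(-1/40) = 571 - 1/80 = 45679/80 ≈ 570.99)
J(-5)/(W/558 + 4780/((32*94))) = 4/((45679/80)/558 + 4780/((32*94))) = 4/((45679/80)*(1/558) + 4780/3008) = 4/(45679/44640 + 4780*(1/3008)) = 4/(45679/44640 + 1195/752) = 4/(5480963/2098080) = 4*(2098080/5480963) = 8392320/5480963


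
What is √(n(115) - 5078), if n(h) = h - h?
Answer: I*√5078 ≈ 71.26*I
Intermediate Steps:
n(h) = 0
√(n(115) - 5078) = √(0 - 5078) = √(-5078) = I*√5078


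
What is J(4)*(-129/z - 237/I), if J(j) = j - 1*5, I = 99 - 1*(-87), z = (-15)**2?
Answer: 8591/4650 ≈ 1.8475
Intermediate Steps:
z = 225
I = 186 (I = 99 + 87 = 186)
J(j) = -5 + j (J(j) = j - 5 = -5 + j)
J(4)*(-129/z - 237/I) = (-5 + 4)*(-129/225 - 237/186) = -(-129*1/225 - 237*1/186) = -(-43/75 - 79/62) = -1*(-8591/4650) = 8591/4650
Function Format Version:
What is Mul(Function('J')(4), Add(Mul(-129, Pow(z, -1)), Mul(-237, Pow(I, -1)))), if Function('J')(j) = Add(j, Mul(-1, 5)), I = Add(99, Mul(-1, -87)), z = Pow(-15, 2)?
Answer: Rational(8591, 4650) ≈ 1.8475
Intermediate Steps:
z = 225
I = 186 (I = Add(99, 87) = 186)
Function('J')(j) = Add(-5, j) (Function('J')(j) = Add(j, -5) = Add(-5, j))
Mul(Function('J')(4), Add(Mul(-129, Pow(z, -1)), Mul(-237, Pow(I, -1)))) = Mul(Add(-5, 4), Add(Mul(-129, Pow(225, -1)), Mul(-237, Pow(186, -1)))) = Mul(-1, Add(Mul(-129, Rational(1, 225)), Mul(-237, Rational(1, 186)))) = Mul(-1, Add(Rational(-43, 75), Rational(-79, 62))) = Mul(-1, Rational(-8591, 4650)) = Rational(8591, 4650)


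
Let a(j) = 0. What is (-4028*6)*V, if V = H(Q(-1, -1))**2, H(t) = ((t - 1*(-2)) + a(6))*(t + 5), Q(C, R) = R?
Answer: -386688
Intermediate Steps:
H(t) = (2 + t)*(5 + t) (H(t) = ((t - 1*(-2)) + 0)*(t + 5) = ((t + 2) + 0)*(5 + t) = ((2 + t) + 0)*(5 + t) = (2 + t)*(5 + t))
V = 16 (V = (10 + (-1)**2 + 7*(-1))**2 = (10 + 1 - 7)**2 = 4**2 = 16)
(-4028*6)*V = -4028*6*16 = -212*114*16 = -24168*16 = -386688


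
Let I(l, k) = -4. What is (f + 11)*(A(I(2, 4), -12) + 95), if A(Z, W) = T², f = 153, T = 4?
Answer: 18204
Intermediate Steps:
A(Z, W) = 16 (A(Z, W) = 4² = 16)
(f + 11)*(A(I(2, 4), -12) + 95) = (153 + 11)*(16 + 95) = 164*111 = 18204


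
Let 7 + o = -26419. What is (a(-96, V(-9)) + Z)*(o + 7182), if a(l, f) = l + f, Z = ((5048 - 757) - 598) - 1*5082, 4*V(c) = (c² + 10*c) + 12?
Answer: 28562907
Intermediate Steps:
o = -26426 (o = -7 - 26419 = -26426)
V(c) = 3 + c²/4 + 5*c/2 (V(c) = ((c² + 10*c) + 12)/4 = (12 + c² + 10*c)/4 = 3 + c²/4 + 5*c/2)
Z = -1389 (Z = (4291 - 598) - 5082 = 3693 - 5082 = -1389)
a(l, f) = f + l
(a(-96, V(-9)) + Z)*(o + 7182) = (((3 + (¼)*(-9)² + (5/2)*(-9)) - 96) - 1389)*(-26426 + 7182) = (((3 + (¼)*81 - 45/2) - 96) - 1389)*(-19244) = (((3 + 81/4 - 45/2) - 96) - 1389)*(-19244) = ((¾ - 96) - 1389)*(-19244) = (-381/4 - 1389)*(-19244) = -5937/4*(-19244) = 28562907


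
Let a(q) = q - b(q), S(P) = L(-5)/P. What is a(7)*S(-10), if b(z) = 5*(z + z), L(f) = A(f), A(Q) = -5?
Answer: -63/2 ≈ -31.500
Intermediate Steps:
L(f) = -5
b(z) = 10*z (b(z) = 5*(2*z) = 10*z)
S(P) = -5/P
a(q) = -9*q (a(q) = q - 10*q = -9*q)
a(7)*S(-10) = (-9*7)*(-5/(-10)) = -(-315)*(-1)/10 = -63*1/2 = -63/2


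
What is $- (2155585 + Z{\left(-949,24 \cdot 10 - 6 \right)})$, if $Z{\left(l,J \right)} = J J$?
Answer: $-2210341$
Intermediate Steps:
$Z{\left(l,J \right)} = J^{2}$
$- (2155585 + Z{\left(-949,24 \cdot 10 - 6 \right)}) = - (2155585 + \left(24 \cdot 10 - 6\right)^{2}) = - (2155585 + \left(240 - 6\right)^{2}) = - (2155585 + 234^{2}) = - (2155585 + 54756) = \left(-1\right) 2210341 = -2210341$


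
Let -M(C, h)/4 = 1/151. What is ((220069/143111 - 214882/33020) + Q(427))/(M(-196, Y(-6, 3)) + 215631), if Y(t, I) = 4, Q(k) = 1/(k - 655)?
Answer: -202316361562909/8770271377620098580 ≈ -2.3068e-5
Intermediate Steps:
Q(k) = 1/(-655 + k)
M(C, h) = -4/151
((220069/143111 - 214882/33020) + Q(427))/(M(-196, Y(-6, 3)) + 215631) = ((220069/143111 - 214882/33020) + 1/(-655 + 427))/(-4/151 + 215631) = ((220069*(1/143111) - 214882*1/33020) + 1/(-228))/(32560277/151) = ((220069/143111 - 107441/16510) - 1/228)*(151/32560277) = (-11742649761/2362762610 - 1/228)*(151/32560277) = -1339843454059/269354937540*151/32560277 = -202316361562909/8770271377620098580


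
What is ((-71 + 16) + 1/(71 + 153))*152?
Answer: -234061/28 ≈ -8359.3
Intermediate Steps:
((-71 + 16) + 1/(71 + 153))*152 = (-55 + 1/224)*152 = -12319/224*152 = -234061/28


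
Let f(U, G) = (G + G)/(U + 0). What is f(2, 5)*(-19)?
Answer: -95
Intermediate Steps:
f(U, G) = 2*G/U (f(U, G) = (2*G)/U = 2*G/U)
f(2, 5)*(-19) = (2*5/2)*(-19) = (2*5*(½))*(-19) = 5*(-19) = -95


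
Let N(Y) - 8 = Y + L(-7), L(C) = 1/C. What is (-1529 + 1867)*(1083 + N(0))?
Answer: 2580968/7 ≈ 3.6871e+5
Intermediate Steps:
N(Y) = 55/7 + Y (N(Y) = 8 + (Y + 1/(-7)) = 8 + (Y - ⅐) = 8 + (-⅐ + Y) = 55/7 + Y)
(-1529 + 1867)*(1083 + N(0)) = (-1529 + 1867)*(1083 + (55/7 + 0)) = 338*(1083 + 55/7) = 338*(7636/7) = 2580968/7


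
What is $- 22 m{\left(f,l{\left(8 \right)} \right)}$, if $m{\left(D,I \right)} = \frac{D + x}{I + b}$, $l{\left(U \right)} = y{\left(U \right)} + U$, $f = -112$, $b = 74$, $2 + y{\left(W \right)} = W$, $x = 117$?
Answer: $- \frac{5}{4} \approx -1.25$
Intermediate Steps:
$y{\left(W \right)} = -2 + W$
$l{\left(U \right)} = -2 + 2 U$ ($l{\left(U \right)} = \left(-2 + U\right) + U = -2 + 2 U$)
$m{\left(D,I \right)} = \frac{117 + D}{74 + I}$ ($m{\left(D,I \right)} = \frac{D + 117}{I + 74} = \frac{117 + D}{74 + I}$)
$- 22 m{\left(f,l{\left(8 \right)} \right)} = - 22 \frac{117 - 112}{74 + \left(-2 + 2 \cdot 8\right)} = - 22 \frac{1}{74 + \left(-2 + 16\right)} 5 = - 22 \frac{1}{74 + 14} \cdot 5 = - 22 \cdot \frac{1}{88} \cdot 5 = \left(-22\right) \frac{5}{88} = - \frac{5}{4}$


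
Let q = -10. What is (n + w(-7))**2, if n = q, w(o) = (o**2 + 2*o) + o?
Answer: 324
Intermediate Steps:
w(o) = o**2 + 3*o
n = -10
(n + w(-7))**2 = (-10 - 7*(3 - 7))**2 = (-10 - 7*(-4))**2 = (-10 + 28)**2 = 18**2 = 324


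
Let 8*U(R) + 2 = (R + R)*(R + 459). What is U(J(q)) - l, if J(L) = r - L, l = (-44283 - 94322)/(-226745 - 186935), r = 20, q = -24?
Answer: 457729883/82736 ≈ 5532.4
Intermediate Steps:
l = 27721/82736 (l = -138605/(-413680) = -138605*(-1/413680) = 27721/82736 ≈ 0.33505)
J(L) = 20 - L
U(R) = -1/4 + R*(459 + R)/4 (U(R) = -1/4 + ((R + R)*(R + 459))/8 = -1/4 + ((2*R)*(459 + R))/8 = -1/4 + (2*R*(459 + R))/8 = -1/4 + R*(459 + R)/4)
U(J(q)) - l = (-1/4 + (20 - 1*(-24))**2/4 + 459*(20 - 1*(-24))/4) - 1*27721/82736 = (-1/4 + (20 + 24)**2/4 + 459*(20 + 24)/4) - 27721/82736 = (-1/4 + (1/4)*44**2 + (459/4)*44) - 27721/82736 = (-1/4 + (1/4)*1936 + 5049) - 27721/82736 = (-1/4 + 484 + 5049) - 27721/82736 = 22131/4 - 27721/82736 = 457729883/82736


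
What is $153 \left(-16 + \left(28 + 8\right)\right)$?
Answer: $3060$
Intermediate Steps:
$153 \left(-16 + \left(28 + 8\right)\right) = 153 \left(-16 + 36\right) = 153 \cdot 20 = 3060$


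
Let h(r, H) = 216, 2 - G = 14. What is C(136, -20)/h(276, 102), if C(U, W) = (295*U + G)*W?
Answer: -100270/27 ≈ -3713.7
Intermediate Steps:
G = -12 (G = 2 - 1*14 = 2 - 14 = -12)
C(U, W) = W*(-12 + 295*U) (C(U, W) = (295*U - 12)*W = (-12 + 295*U)*W = W*(-12 + 295*U))
C(136, -20)/h(276, 102) = -20*(-12 + 295*136)/216 = -20*(-12 + 40120)*(1/216) = -20*40108*(1/216) = -802160*1/216 = -100270/27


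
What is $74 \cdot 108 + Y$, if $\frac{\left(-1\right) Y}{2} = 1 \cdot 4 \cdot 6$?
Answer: $7944$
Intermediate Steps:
$Y = -48$ ($Y = - 2 \cdot 1 \cdot 4 \cdot 6 = - 2 \cdot 4 \cdot 6 = \left(-2\right) 24 = -48$)
$74 \cdot 108 + Y = 74 \cdot 108 - 48 = 7992 - 48 = 7944$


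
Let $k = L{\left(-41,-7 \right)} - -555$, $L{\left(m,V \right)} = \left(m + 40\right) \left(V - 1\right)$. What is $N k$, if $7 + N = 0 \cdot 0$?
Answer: $-3941$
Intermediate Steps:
$L{\left(m,V \right)} = \left(-1 + V\right) \left(40 + m\right)$ ($L{\left(m,V \right)} = \left(40 + m\right) \left(-1 + V\right) = \left(-1 + V\right) \left(40 + m\right)$)
$N = -7$ ($N = -7 + 0 \cdot 0 = -7 + 0 = -7$)
$k = 563$ ($k = \left(-40 - -41 + 40 \left(-7\right) - -287\right) - -555 = \left(-40 + 41 - 280 + 287\right) + 555 = 8 + 555 = 563$)
$N k = \left(-7\right) 563 = -3941$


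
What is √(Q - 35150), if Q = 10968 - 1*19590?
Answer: 2*I*√10943 ≈ 209.22*I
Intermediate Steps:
Q = -8622 (Q = 10968 - 19590 = -8622)
√(Q - 35150) = √(-8622 - 35150) = √(-43772) = 2*I*√10943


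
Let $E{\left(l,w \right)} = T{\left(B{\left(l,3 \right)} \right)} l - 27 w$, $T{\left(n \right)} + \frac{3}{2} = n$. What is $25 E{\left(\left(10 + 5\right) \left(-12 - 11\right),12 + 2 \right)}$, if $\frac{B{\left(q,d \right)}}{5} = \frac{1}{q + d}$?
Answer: $\frac{205975}{57} \approx 3613.6$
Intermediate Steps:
$B{\left(q,d \right)} = \frac{5}{d + q}$ ($B{\left(q,d \right)} = \frac{5}{q + d} = \frac{5}{d + q}$)
$T{\left(n \right)} = - \frac{3}{2} + n$
$E{\left(l,w \right)} = - 27 w + l \left(- \frac{3}{2} + \frac{5}{3 + l}\right)$ ($E{\left(l,w \right)} = \left(- \frac{3}{2} + \frac{5}{3 + l}\right) l - 27 w = l \left(- \frac{3}{2} + \frac{5}{3 + l}\right) - 27 w = - 27 w + l \left(- \frac{3}{2} + \frac{5}{3 + l}\right)$)
$25 E{\left(\left(10 + 5\right) \left(-12 - 11\right),12 + 2 \right)} = 25 \frac{- \left(10 + 5\right) \left(-12 - 11\right) \left(-1 + 3 \left(10 + 5\right) \left(-12 - 11\right)\right) - 54 \left(12 + 2\right) \left(3 + \left(10 + 5\right) \left(-12 - 11\right)\right)}{2 \left(3 + \left(10 + 5\right) \left(-12 - 11\right)\right)} = 25 \frac{- 15 \left(-23\right) \left(-1 + 3 \cdot 15 \left(-23\right)\right) - 756 \left(3 + 15 \left(-23\right)\right)}{2 \left(3 + 15 \left(-23\right)\right)} = 25 \frac{\left(-1\right) \left(-345\right) \left(-1 + 3 \left(-345\right)\right) - 756 \left(3 - 345\right)}{2 \left(3 - 345\right)} = 25 \frac{\left(-1\right) \left(-345\right) \left(-1 - 1035\right) - 756 \left(-342\right)}{2 \left(-342\right)} = 25 \cdot \frac{1}{2} \left(- \frac{1}{342}\right) \left(\left(-1\right) \left(-345\right) \left(-1036\right) + 258552\right) = 25 \cdot \frac{1}{2} \left(- \frac{1}{342}\right) \left(-357420 + 258552\right) = 25 \cdot \frac{1}{2} \left(- \frac{1}{342}\right) \left(-98868\right) = 25 \cdot \frac{8239}{57} = \frac{205975}{57}$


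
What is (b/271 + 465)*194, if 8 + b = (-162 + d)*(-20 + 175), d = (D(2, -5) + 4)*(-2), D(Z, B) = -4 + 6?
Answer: 19213178/271 ≈ 70897.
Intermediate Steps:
D(Z, B) = 2
d = -12 (d = (2 + 4)*(-2) = 6*(-2) = -12)
b = -26978 (b = -8 + (-162 - 12)*(-20 + 175) = -8 - 174*155 = -8 - 26970 = -26978)
(b/271 + 465)*194 = (-26978/271 + 465)*194 = (99037/271)*194 = 19213178/271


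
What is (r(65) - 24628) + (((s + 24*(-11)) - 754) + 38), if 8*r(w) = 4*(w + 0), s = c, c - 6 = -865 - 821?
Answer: -54511/2 ≈ -27256.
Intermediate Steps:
c = -1680 (c = 6 + (-865 - 821) = 6 - 1686 = -1680)
s = -1680
r(w) = w/2 (r(w) = (4*(w + 0))/8 = (4*w)/8 = w/2)
(r(65) - 24628) + (((s + 24*(-11)) - 754) + 38) = ((1/2)*65 - 24628) + (((-1680 + 24*(-11)) - 754) + 38) = (65/2 - 24628) + (((-1680 - 264) - 754) + 38) = -49191/2 + ((-1944 - 754) + 38) = -49191/2 + (-2698 + 38) = -49191/2 - 2660 = -54511/2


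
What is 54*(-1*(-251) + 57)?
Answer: 16632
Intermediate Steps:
54*(-1*(-251) + 57) = 54*(251 + 57) = 54*308 = 16632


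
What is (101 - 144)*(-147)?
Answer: 6321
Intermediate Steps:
(101 - 144)*(-147) = -43*(-147) = 6321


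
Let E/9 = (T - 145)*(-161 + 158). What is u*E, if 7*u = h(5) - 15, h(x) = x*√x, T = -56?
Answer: -81405/7 + 27135*√5/7 ≈ -2961.3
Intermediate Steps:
h(x) = x^(3/2)
E = 5427 (E = 9*((-56 - 145)*(-161 + 158)) = 9*(-201*(-3)) = 9*603 = 5427)
u = -15/7 + 5*√5/7 (u = (5^(3/2) - 15)/7 = (5*√5 - 15)/7 = (-15 + 5*√5)/7 = -15/7 + 5*√5/7 ≈ -0.54567)
u*E = (-15/7 + 5*√5/7)*5427 = -81405/7 + 27135*√5/7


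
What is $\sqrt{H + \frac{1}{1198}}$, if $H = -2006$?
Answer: $\frac{i \sqrt{2879018026}}{1198} \approx 44.788 i$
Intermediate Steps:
$\sqrt{H + \frac{1}{1198}} = \sqrt{-2006 + \frac{1}{1198}} = \sqrt{- \frac{2403187}{1198}} = \frac{i \sqrt{2879018026}}{1198}$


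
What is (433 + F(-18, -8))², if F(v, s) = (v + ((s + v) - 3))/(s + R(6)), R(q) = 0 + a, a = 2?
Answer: 6996025/36 ≈ 1.9433e+5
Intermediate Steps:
R(q) = 2 (R(q) = 0 + 2 = 2)
F(v, s) = (-3 + s + 2*v)/(2 + s) (F(v, s) = (v + ((s + v) - 3))/(s + 2) = (v + (-3 + s + v))/(2 + s) = (-3 + s + 2*v)/(2 + s))
(433 + F(-18, -8))² = (433 + (-3 - 8 + 2*(-18))/(2 - 8))² = (433 + (-3 - 8 - 36)/(-6))² = (433 - ⅙*(-47))² = (433 + 47/6)² = (2645/6)² = 6996025/36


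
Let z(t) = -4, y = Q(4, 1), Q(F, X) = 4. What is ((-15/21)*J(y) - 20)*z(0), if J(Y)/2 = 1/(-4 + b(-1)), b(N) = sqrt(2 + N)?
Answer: 1640/21 ≈ 78.095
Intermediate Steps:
y = 4
J(Y) = -2/3 (J(Y) = 2/(-4 + sqrt(2 - 1)) = 2/(-4 + sqrt(1)) = 2/(-4 + 1) = 2/(-3) = 2*(-1/3) = -2/3)
((-15/21)*J(y) - 20)*z(0) = (-15/21*(-2/3) - 20)*(-4) = (-15*1/21*(-2/3) - 20)*(-4) = (-5/7*(-2/3) - 20)*(-4) = (10/21 - 20)*(-4) = -410/21*(-4) = 1640/21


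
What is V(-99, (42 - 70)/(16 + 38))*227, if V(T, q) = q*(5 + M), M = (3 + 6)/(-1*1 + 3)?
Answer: -30191/27 ≈ -1118.2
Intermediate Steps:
M = 9/2 (M = 9/(-1 + 3) = 9/2 ≈ 4.5000)
V(T, q) = 19*q/2 (V(T, q) = q*(5 + 9/2) = q*(19/2) = 19*q/2)
V(-99, (42 - 70)/(16 + 38))*227 = (19*((42 - 70)/(16 + 38))/2)*227 = (19*(-28/54)/2)*227 = (19*(-28*1/54)/2)*227 = ((19/2)*(-14/27))*227 = -133/27*227 = -30191/27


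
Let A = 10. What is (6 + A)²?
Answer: 256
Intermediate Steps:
(6 + A)² = (6 + 10)² = 16² = 256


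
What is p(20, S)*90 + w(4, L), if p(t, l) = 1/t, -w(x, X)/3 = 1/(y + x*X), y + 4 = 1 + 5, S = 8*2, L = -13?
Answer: 114/25 ≈ 4.5600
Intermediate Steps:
S = 16
y = 2 (y = -4 + (1 + 5) = -4 + 6 = 2)
w(x, X) = -3/(2 + X*x) (w(x, X) = -3/(2 + x*X) = -3/(2 + X*x))
p(20, S)*90 + w(4, L) = 90/20 - 3/(2 - 13*4) = (1/20)*90 - 3/(2 - 52) = 9/2 - 3/(-50) = 9/2 - 3*(-1/50) = 9/2 + 3/50 = 114/25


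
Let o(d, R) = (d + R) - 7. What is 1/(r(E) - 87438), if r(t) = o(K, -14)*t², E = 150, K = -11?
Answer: -1/807438 ≈ -1.2385e-6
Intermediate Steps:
o(d, R) = -7 + R + d (o(d, R) = (R + d) - 7 = -7 + R + d)
r(t) = -32*t² (r(t) = (-7 - 14 - 11)*t² = -32*t²)
1/(r(E) - 87438) = 1/(-32*150² - 87438) = 1/(-32*22500 - 87438) = 1/(-720000 - 87438) = 1/(-807438) = -1/807438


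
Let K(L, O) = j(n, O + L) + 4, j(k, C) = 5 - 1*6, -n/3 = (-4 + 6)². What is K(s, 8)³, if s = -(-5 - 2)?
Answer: 27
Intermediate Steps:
n = -12 (n = -3*(-4 + 6)² = -3*2² = -3*4 = -12)
s = 7 (s = -1*(-7) = 7)
j(k, C) = -1 (j(k, C) = 5 - 6 = -1)
K(L, O) = 3 (K(L, O) = -1 + 4 = 3)
K(s, 8)³ = 3³ = 27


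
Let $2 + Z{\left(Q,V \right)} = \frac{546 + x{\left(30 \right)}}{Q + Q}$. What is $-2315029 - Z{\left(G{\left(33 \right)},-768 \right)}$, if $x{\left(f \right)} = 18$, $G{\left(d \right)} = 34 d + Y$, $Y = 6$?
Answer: $- \frac{9260109}{4} \approx -2.315 \cdot 10^{6}$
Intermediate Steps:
$G{\left(d \right)} = 6 + 34 d$ ($G{\left(d \right)} = 34 d + 6 = 6 + 34 d$)
$Z{\left(Q,V \right)} = -2 + \frac{282}{Q}$ ($Z{\left(Q,V \right)} = -2 + \frac{546 + 18}{Q + Q} = -2 + \frac{564}{2 Q} = -2 + 564 \frac{1}{2 Q} = -2 + \frac{282}{Q}$)
$-2315029 - Z{\left(G{\left(33 \right)},-768 \right)} = -2315029 - \left(-2 + \frac{282}{6 + 34 \cdot 33}\right) = -2315029 - \left(-2 + \frac{282}{6 + 1122}\right) = -2315029 - \left(-2 + \frac{282}{1128}\right) = -2315029 - \left(-2 + 282 \cdot \frac{1}{1128}\right) = -2315029 - \left(-2 + \frac{1}{4}\right) = -2315029 - - \frac{7}{4} = -2315029 + \frac{7}{4} = - \frac{9260109}{4}$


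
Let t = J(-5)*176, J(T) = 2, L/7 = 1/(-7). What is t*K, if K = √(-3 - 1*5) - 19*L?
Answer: 6688 + 704*I*√2 ≈ 6688.0 + 995.61*I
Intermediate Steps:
L = -1 (L = 7/(-7) = 7*(-⅐) = -1)
K = 19 + 2*I*√2 (K = √(-3 - 1*5) - 19*(-1) = √(-3 - 5) + 19 = √(-8) + 19 = 2*I*√2 + 19 = 19 + 2*I*√2 ≈ 19.0 + 2.8284*I)
t = 352 (t = 2*176 = 352)
t*K = 352*(19 + 2*I*√2) = 6688 + 704*I*√2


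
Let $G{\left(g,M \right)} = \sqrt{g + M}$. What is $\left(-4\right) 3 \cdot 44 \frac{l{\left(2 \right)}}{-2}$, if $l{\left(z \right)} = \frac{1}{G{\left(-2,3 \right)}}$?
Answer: $264$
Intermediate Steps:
$G{\left(g,M \right)} = \sqrt{M + g}$
$l{\left(z \right)} = 1$ ($l{\left(z \right)} = \frac{1}{\sqrt{3 - 2}} = \frac{1}{\sqrt{1}} = 1^{-1} = 1$)
$\left(-4\right) 3 \cdot 44 \frac{l{\left(2 \right)}}{-2} = \left(-4\right) 3 \cdot 44 \cdot 1 \frac{1}{-2} = \left(-12\right) 44 \cdot 1 \left(- \frac{1}{2}\right) = \left(-528\right) \left(- \frac{1}{2}\right) = 264$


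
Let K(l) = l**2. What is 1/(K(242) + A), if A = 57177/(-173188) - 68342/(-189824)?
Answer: 4109404864/240663309261227 ≈ 1.7075e-5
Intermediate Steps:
A = 122805931/4109404864 (A = 57177*(-1/173188) - 68342*(-1/189824) = -57177/173188 + 34171/94912 = 122805931/4109404864 ≈ 0.029884)
1/(K(242) + A) = 1/(242**2 + 122805931/4109404864) = 1/(58564 + 122805931/4109404864) = 1/(240663309261227/4109404864) = 4109404864/240663309261227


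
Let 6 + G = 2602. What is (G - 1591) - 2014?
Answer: -1009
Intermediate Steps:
G = 2596 (G = -6 + 2602 = 2596)
(G - 1591) - 2014 = (2596 - 1591) - 2014 = 1005 - 2014 = -1009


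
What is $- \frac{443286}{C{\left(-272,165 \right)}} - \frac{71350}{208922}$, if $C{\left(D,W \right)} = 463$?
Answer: $- \frac{46322616371}{48365443} \approx -957.76$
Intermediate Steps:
$- \frac{443286}{C{\left(-272,165 \right)}} - \frac{71350}{208922} = - \frac{443286}{463} - \frac{71350}{208922} = \left(-443286\right) \frac{1}{463} - \frac{35675}{104461} = - \frac{443286}{463} - \frac{35675}{104461} = - \frac{46322616371}{48365443}$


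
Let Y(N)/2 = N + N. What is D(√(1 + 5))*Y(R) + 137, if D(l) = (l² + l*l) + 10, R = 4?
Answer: 489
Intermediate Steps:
Y(N) = 4*N (Y(N) = 2*(N + N) = 2*(2*N) = 4*N)
D(l) = 10 + 2*l² (D(l) = (l² + l²) + 10 = 2*l² + 10 = 10 + 2*l²)
D(√(1 + 5))*Y(R) + 137 = (10 + 2*(√(1 + 5))²)*(4*4) + 137 = (10 + 2*(√6)²)*16 + 137 = (10 + 2*6)*16 + 137 = (10 + 12)*16 + 137 = 22*16 + 137 = 352 + 137 = 489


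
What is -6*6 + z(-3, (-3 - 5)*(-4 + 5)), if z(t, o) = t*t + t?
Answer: -30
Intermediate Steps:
z(t, o) = t + t**2 (z(t, o) = t**2 + t = t + t**2)
-6*6 + z(-3, (-3 - 5)*(-4 + 5)) = -6*6 - 3*(1 - 3) = -36 - 3*(-2) = -36 + 6 = -30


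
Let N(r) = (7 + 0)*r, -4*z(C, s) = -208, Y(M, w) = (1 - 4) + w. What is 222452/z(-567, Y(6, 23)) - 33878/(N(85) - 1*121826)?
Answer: 6742460017/1576003 ≈ 4278.2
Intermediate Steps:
Y(M, w) = -3 + w
z(C, s) = 52 (z(C, s) = -¼*(-208) = 52)
N(r) = 7*r
222452/z(-567, Y(6, 23)) - 33878/(N(85) - 1*121826) = 222452/52 - 33878/(7*85 - 1*121826) = 222452*(1/52) - 33878/(595 - 121826) = 55613/13 - 33878/(-121231) = 55613/13 - 33878*(-1/121231) = 55613/13 + 33878/121231 = 6742460017/1576003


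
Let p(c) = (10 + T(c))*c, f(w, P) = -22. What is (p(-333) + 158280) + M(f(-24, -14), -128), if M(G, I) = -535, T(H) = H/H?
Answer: 154082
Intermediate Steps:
T(H) = 1
p(c) = 11*c (p(c) = (10 + 1)*c = 11*c)
(p(-333) + 158280) + M(f(-24, -14), -128) = (11*(-333) + 158280) - 535 = (-3663 + 158280) - 535 = 154617 - 535 = 154082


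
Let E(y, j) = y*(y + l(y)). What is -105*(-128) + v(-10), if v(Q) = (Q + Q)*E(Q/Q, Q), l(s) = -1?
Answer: 13440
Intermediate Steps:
E(y, j) = y*(-1 + y) (E(y, j) = y*(y - 1) = y*(-1 + y))
v(Q) = 0 (v(Q) = (Q + Q)*((Q/Q)*(-1 + Q/Q)) = (2*Q)*(1*(-1 + 1)) = (2*Q)*(1*0) = (2*Q)*0 = 0)
-105*(-128) + v(-10) = -105*(-128) + 0 = 13440 + 0 = 13440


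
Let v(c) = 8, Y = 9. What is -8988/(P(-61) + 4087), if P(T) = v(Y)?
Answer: -428/195 ≈ -2.1949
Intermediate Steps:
P(T) = 8
-8988/(P(-61) + 4087) = -8988/(8 + 4087) = -8988/4095 = -8988*1/4095 = -428/195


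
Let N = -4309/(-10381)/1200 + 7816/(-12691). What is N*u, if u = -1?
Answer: 13901541383/22584903600 ≈ 0.61552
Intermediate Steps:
N = -13901541383/22584903600 (N = -4309*(-1/10381)*(1/1200) + 7816*(-1/12691) = (4309/10381)*(1/1200) - 7816/12691 = 4309/12457200 - 7816/12691 = -13901541383/22584903600 ≈ -0.61552)
N*u = -13901541383/22584903600*(-1) = 13901541383/22584903600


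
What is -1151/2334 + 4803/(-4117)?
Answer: -15948869/9609078 ≈ -1.6598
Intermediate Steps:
-1151/2334 + 4803/(-4117) = -1151*1/2334 + 4803*(-1/4117) = -1151/2334 - 4803/4117 = -15948869/9609078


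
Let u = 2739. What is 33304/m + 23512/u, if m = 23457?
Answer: 214246880/21416241 ≈ 10.004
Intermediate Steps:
33304/m + 23512/u = 33304/23457 + 23512/2739 = 214246880/21416241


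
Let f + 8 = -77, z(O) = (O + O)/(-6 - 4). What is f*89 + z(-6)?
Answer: -37819/5 ≈ -7563.8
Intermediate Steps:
z(O) = -O/5 (z(O) = (2*O)/(-10) = (2*O)*(-⅒) = -O/5)
f = -85 (f = -8 - 77 = -85)
f*89 + z(-6) = -85*89 - ⅕*(-6) = -7565 + 6/5 = -37819/5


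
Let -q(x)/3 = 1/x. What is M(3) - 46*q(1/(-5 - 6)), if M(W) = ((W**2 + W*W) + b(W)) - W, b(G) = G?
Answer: -1500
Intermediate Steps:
q(x) = -3/x
M(W) = 2*W**2 (M(W) = ((W**2 + W*W) + W) - W = ((W**2 + W**2) + W) - W = (2*W**2 + W) - W = (W + 2*W**2) - W = 2*W**2)
M(3) - 46*q(1/(-5 - 6)) = 2*3**2 - (-138)/(1/(-5 - 6)) = 2*9 - (-138)/(1/(-11)) = 18 - (-138)/(-1/11) = 18 - (-138)*(-11) = 18 - 46*33 = 18 - 1518 = -1500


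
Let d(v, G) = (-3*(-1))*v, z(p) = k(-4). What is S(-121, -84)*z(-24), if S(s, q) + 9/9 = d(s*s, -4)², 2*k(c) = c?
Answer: -3858459856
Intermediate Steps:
k(c) = c/2
z(p) = -2 (z(p) = (½)*(-4) = -2)
d(v, G) = 3*v
S(s, q) = -1 + 9*s⁴ (S(s, q) = -1 + (3*(s*s))² = -1 + (3*s²)² = -1 + 9*s⁴)
S(-121, -84)*z(-24) = (-1 + 9*(-121)⁴)*(-2) = (-1 + 9*214358881)*(-2) = (-1 + 1929229929)*(-2) = 1929229928*(-2) = -3858459856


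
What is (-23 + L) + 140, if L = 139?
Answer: 256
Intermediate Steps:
(-23 + L) + 140 = (-23 + 139) + 140 = 116 + 140 = 256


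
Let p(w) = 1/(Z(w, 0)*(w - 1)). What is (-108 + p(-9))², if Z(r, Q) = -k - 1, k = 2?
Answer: 10491121/900 ≈ 11657.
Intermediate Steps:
Z(r, Q) = -3 (Z(r, Q) = -1*2 - 1 = -2 - 1 = -3)
p(w) = 1/(3 - 3*w) (p(w) = 1/(-3*(w - 1)) = 1/(-3*(-1 + w)) = 1/(3 - 3*w))
(-108 + p(-9))² = (-108 - 1/(-3 + 3*(-9)))² = (-108 - 1/(-3 - 27))² = (-108 - 1/(-30))² = (-108 - 1*(-1/30))² = (-108 + 1/30)² = (-3239/30)² = 10491121/900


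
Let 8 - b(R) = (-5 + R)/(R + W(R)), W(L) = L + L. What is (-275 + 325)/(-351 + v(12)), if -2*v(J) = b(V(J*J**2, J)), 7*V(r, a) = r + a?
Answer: -104400/740899 ≈ -0.14091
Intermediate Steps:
W(L) = 2*L
V(r, a) = a/7 + r/7 (V(r, a) = (r + a)/7 = (a + r)/7 = a/7 + r/7)
b(R) = 8 - (-5 + R)/(3*R) (b(R) = 8 - (-5 + R)/(R + 2*R) = 8 - (-5 + R)/(3*R))
v(J) = -(5 + 23*J/7 + 23*J**3/7)/(6*(J/7 + J**3/7)) (v(J) = -(5 + 23*(J/7 + (J*J**2)/7))/(6*(J/7 + (J*J**2)/7)) = -(5 + 23*(J/7 + J**3/7))/(6*(J/7 + J**3/7)) = -(5 + (23*J/7 + 23*J**3/7))/(6*(J/7 + J**3/7)) = -(5 + 23*J/7 + 23*J**3/7)/(6*(J/7 + J**3/7)))
(-275 + 325)/(-351 + v(12)) = (-275 + 325)/(-351 + (1/6)*(-35 - 23*12 - 23*12**3)/(12*(1 + 12**2))) = 50/(-351 + (1/6)*(1/12)*(-35 - 276 - 23*1728)/(1 + 144)) = 50/(-351 + (1/6)*(1/12)*(-35 - 276 - 39744)/145) = 50/(-351 + (1/6)*(1/12)*(1/145)*(-40055)) = 50/(-351 - 8011/2088) = 50/(-740899/2088) = 50*(-2088/740899) = -104400/740899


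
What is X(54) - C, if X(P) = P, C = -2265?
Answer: 2319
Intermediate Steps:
X(54) - C = 54 - 1*(-2265) = 54 + 2265 = 2319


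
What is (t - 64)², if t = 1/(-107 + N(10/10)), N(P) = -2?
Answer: 48678529/11881 ≈ 4097.2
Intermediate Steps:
t = -1/109 (t = 1/(-107 - 2) = 1/(-109) = -1/109 ≈ -0.0091743)
(t - 64)² = (-1/109 - 64)² = (-6977/109)² = 48678529/11881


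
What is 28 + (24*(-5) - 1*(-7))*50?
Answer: -5622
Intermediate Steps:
28 + (24*(-5) - 1*(-7))*50 = 28 + (-120 + 7)*50 = 28 - 113*50 = 28 - 5650 = -5622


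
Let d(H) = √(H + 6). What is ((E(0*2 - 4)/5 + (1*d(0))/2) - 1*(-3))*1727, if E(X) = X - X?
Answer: 5181 + 1727*√6/2 ≈ 7296.1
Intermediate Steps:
d(H) = √(6 + H)
E(X) = 0
((E(0*2 - 4)/5 + (1*d(0))/2) - 1*(-3))*1727 = ((0/5 + (1*√(6 + 0))/2) - 1*(-3))*1727 = ((0*(⅕) + (1*√6)*(½)) + 3)*1727 = ((0 + √6*(½)) + 3)*1727 = ((0 + √6/2) + 3)*1727 = (√6/2 + 3)*1727 = (3 + √6/2)*1727 = 5181 + 1727*√6/2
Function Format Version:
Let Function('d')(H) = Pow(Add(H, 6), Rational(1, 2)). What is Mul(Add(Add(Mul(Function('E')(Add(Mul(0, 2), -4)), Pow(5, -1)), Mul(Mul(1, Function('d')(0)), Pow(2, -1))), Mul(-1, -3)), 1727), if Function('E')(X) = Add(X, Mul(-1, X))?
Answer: Add(5181, Mul(Rational(1727, 2), Pow(6, Rational(1, 2)))) ≈ 7296.1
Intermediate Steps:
Function('d')(H) = Pow(Add(6, H), Rational(1, 2))
Function('E')(X) = 0
Mul(Add(Add(Mul(Function('E')(Add(Mul(0, 2), -4)), Pow(5, -1)), Mul(Mul(1, Function('d')(0)), Pow(2, -1))), Mul(-1, -3)), 1727) = Mul(Add(Add(Mul(0, Pow(5, -1)), Mul(Mul(1, Pow(Add(6, 0), Rational(1, 2))), Pow(2, -1))), Mul(-1, -3)), 1727) = Mul(Add(Add(Mul(0, Rational(1, 5)), Mul(Mul(1, Pow(6, Rational(1, 2))), Rational(1, 2))), 3), 1727) = Mul(Add(Add(0, Mul(Pow(6, Rational(1, 2)), Rational(1, 2))), 3), 1727) = Mul(Add(Add(0, Mul(Rational(1, 2), Pow(6, Rational(1, 2)))), 3), 1727) = Mul(Add(Mul(Rational(1, 2), Pow(6, Rational(1, 2))), 3), 1727) = Mul(Add(3, Mul(Rational(1, 2), Pow(6, Rational(1, 2)))), 1727) = Add(5181, Mul(Rational(1727, 2), Pow(6, Rational(1, 2))))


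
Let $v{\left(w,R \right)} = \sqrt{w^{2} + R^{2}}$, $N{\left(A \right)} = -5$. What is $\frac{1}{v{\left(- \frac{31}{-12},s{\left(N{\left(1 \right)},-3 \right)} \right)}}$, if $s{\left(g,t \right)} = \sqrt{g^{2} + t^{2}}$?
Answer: $\frac{12 \sqrt{5857}}{5857} \approx 0.1568$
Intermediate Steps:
$v{\left(w,R \right)} = \sqrt{R^{2} + w^{2}}$
$\frac{1}{v{\left(- \frac{31}{-12},s{\left(N{\left(1 \right)},-3 \right)} \right)}} = \frac{1}{\sqrt{\left(\sqrt{\left(-5\right)^{2} + \left(-3\right)^{2}}\right)^{2} + \left(- \frac{31}{-12}\right)^{2}}} = \frac{1}{\sqrt{\left(\sqrt{25 + 9}\right)^{2} + \left(\left(-31\right) \left(- \frac{1}{12}\right)\right)^{2}}} = \frac{1}{\sqrt{\left(\sqrt{34}\right)^{2} + \left(\frac{31}{12}\right)^{2}}} = \frac{1}{\sqrt{34 + \frac{961}{144}}} = \frac{1}{\sqrt{\frac{5857}{144}}} = \frac{1}{\frac{1}{12} \sqrt{5857}} = \frac{12 \sqrt{5857}}{5857}$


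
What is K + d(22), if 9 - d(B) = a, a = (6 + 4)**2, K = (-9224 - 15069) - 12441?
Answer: -36825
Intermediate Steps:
K = -36734 (K = -24293 - 12441 = -36734)
a = 100 (a = 10**2 = 100)
d(B) = -91 (d(B) = 9 - 1*100 = 9 - 100 = -91)
K + d(22) = -36734 - 91 = -36825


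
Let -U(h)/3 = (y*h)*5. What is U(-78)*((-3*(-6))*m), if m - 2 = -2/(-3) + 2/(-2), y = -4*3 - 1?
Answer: -456300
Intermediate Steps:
y = -13 (y = -12 - 1 = -13)
m = 5/3 (m = 2 + (-2/(-3) + 2/(-2)) = 2 + (-2*(-⅓) + 2*(-½)) = 2 + (⅔ - 1) = 2 - ⅓ = 5/3 ≈ 1.6667)
U(h) = 195*h (U(h) = -3*(-13*h)*5 = -(-195)*h = 195*h)
U(-78)*((-3*(-6))*m) = (195*(-78))*(-3*(-6)*(5/3)) = -273780*5/3 = -15210*30 = -456300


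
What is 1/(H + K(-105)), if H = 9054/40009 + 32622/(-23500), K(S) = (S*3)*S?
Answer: 470105750/15548201478951 ≈ 3.0235e-5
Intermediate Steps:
K(S) = 3*S² (K(S) = (3*S)*S = 3*S²)
H = -546202299/470105750 (H = 9054*(1/40009) + 32622*(-1/23500) = 9054/40009 - 16311/11750 = -546202299/470105750 ≈ -1.1619)
1/(H + K(-105)) = 1/(-546202299/470105750 + 3*(-105)²) = 1/(-546202299/470105750 + 3*11025) = 1/(-546202299/470105750 + 33075) = 1/(15548201478951/470105750) = 470105750/15548201478951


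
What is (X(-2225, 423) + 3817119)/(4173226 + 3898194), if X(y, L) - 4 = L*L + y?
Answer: 3993827/8071420 ≈ 0.49481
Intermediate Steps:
X(y, L) = 4 + y + L² (X(y, L) = 4 + (L*L + y) = 4 + (L² + y) = 4 + (y + L²) = 4 + y + L²)
(X(-2225, 423) + 3817119)/(4173226 + 3898194) = ((4 - 2225 + 423²) + 3817119)/(4173226 + 3898194) = ((4 - 2225 + 178929) + 3817119)/8071420 = (176708 + 3817119)*(1/8071420) = 3993827*(1/8071420) = 3993827/8071420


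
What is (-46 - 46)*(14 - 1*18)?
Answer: 368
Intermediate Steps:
(-46 - 46)*(14 - 1*18) = -92*(14 - 18) = -92*(-4) = 368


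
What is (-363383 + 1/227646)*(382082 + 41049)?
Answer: -35002533026311627/227646 ≈ -1.5376e+11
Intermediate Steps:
(-363383 + 1/227646)*(382082 + 41049) = (-363383 + 1/227646)*423131 = -82722686417/227646*423131 = -35002533026311627/227646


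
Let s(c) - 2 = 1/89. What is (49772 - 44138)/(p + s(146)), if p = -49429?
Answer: -27857/244389 ≈ -0.11399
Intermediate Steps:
s(c) = 179/89 (s(c) = 2 + 1/89 = 179/89)
(49772 - 44138)/(p + s(146)) = (49772 - 44138)/(-49429 + 179/89) = 5634/(-4399002/89) = 5634*(-89/4399002) = -27857/244389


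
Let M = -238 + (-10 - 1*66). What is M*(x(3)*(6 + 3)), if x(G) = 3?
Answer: -8478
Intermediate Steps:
M = -314 (M = -238 + (-10 - 66) = -238 - 76 = -314)
M*(x(3)*(6 + 3)) = -942*(6 + 3) = -942*9 = -314*27 = -8478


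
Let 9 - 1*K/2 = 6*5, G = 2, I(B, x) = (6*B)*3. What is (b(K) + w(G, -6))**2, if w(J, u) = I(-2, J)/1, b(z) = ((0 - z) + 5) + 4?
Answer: 225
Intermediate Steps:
I(B, x) = 18*B
K = -42 (K = 18 - 12*5 = 18 - 2*30 = 18 - 60 = -42)
b(z) = 9 - z (b(z) = (-z + 5) + 4 = (5 - z) + 4 = 9 - z)
w(J, u) = -36 (w(J, u) = (18*(-2))/1 = -36*1 = -36)
(b(K) + w(G, -6))**2 = ((9 - 1*(-42)) - 36)**2 = ((9 + 42) - 36)**2 = (51 - 36)**2 = 15**2 = 225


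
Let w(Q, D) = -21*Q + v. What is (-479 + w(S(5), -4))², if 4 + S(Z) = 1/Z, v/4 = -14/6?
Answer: 37552384/225 ≈ 1.6690e+5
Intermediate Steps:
v = -28/3 (v = 4*(-14/6) = 4*(-14*⅙) = 4*(-7/3) = -28/3 ≈ -9.3333)
S(Z) = -4 + 1/Z
w(Q, D) = -28/3 - 21*Q (w(Q, D) = -21*Q - 28/3 = -28/3 - 21*Q)
(-479 + w(S(5), -4))² = (-479 + (-28/3 - 21*(-4 + 1/5)))² = (-479 + (-28/3 - 21*(-4 + ⅕)))² = (-479 + (-28/3 - 21*(-19/5)))² = (-479 + (-28/3 + 399/5))² = (-479 + 1057/15)² = (-6128/15)² = 37552384/225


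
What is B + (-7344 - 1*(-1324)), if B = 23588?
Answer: 17568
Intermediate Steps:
B + (-7344 - 1*(-1324)) = 23588 + (-7344 - 1*(-1324)) = 23588 + (-7344 + 1324) = 23588 - 6020 = 17568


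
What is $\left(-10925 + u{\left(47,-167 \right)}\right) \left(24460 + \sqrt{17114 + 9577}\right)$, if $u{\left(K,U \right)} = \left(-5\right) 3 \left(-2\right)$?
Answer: $-266491700 - 10895 \sqrt{26691} \approx -2.6827 \cdot 10^{8}$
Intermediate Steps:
$u{\left(K,U \right)} = 30$ ($u{\left(K,U \right)} = \left(-15\right) \left(-2\right) = 30$)
$\left(-10925 + u{\left(47,-167 \right)}\right) \left(24460 + \sqrt{17114 + 9577}\right) = \left(-10925 + 30\right) \left(24460 + \sqrt{17114 + 9577}\right) = - 10895 \left(24460 + \sqrt{26691}\right) = -266491700 - 10895 \sqrt{26691}$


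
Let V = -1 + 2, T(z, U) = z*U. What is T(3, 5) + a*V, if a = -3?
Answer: 12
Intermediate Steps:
T(z, U) = U*z
V = 1
T(3, 5) + a*V = 5*3 - 3*1 = 15 - 3 = 12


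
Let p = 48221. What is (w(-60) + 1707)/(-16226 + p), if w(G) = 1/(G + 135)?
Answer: 128026/2399625 ≈ 0.053352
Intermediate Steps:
w(G) = 1/(135 + G)
(w(-60) + 1707)/(-16226 + p) = (1/(135 - 60) + 1707)/(-16226 + 48221) = (1/75 + 1707)/31995 = (1/75 + 1707)*(1/31995) = (128026/75)*(1/31995) = 128026/2399625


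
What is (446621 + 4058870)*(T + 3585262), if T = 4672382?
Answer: 37204740723204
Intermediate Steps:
(446621 + 4058870)*(T + 3585262) = (446621 + 4058870)*(4672382 + 3585262) = 4505491*8257644 = 37204740723204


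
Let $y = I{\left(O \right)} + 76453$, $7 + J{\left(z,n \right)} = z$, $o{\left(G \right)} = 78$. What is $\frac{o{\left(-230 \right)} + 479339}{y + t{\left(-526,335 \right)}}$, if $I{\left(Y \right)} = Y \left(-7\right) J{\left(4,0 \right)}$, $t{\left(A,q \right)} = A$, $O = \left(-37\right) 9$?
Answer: $\frac{479417}{68934} \approx 6.9547$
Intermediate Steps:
$O = -333$
$J{\left(z,n \right)} = -7 + z$
$I{\left(Y \right)} = 21 Y$ ($I{\left(Y \right)} = Y \left(-7\right) \left(-7 + 4\right) = - 7 Y \left(-3\right) = 21 Y$)
$y = 69460$ ($y = 21 \left(-333\right) + 76453 = -6993 + 76453 = 69460$)
$\frac{o{\left(-230 \right)} + 479339}{y + t{\left(-526,335 \right)}} = \frac{78 + 479339}{69460 - 526} = \frac{479417}{68934}$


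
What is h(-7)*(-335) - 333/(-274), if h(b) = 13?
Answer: -1192937/274 ≈ -4353.8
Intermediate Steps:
h(-7)*(-335) - 333/(-274) = 13*(-335) - 333/(-274) = -4355 - 333*(-1/274) = -4355 + 333/274 = -1192937/274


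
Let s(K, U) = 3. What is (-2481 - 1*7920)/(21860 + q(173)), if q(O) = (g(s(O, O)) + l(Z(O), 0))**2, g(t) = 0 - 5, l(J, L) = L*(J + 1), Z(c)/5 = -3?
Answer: -3467/7295 ≈ -0.47526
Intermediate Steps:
Z(c) = -15 (Z(c) = 5*(-3) = -15)
l(J, L) = L*(1 + J)
g(t) = -5
q(O) = 25 (q(O) = (-5 + 0*(1 - 15))**2 = (-5 + 0*(-14))**2 = (-5 + 0)**2 = (-5)**2 = 25)
(-2481 - 1*7920)/(21860 + q(173)) = (-2481 - 1*7920)/(21860 + 25) = (-2481 - 7920)/21885 = -10401*1/21885 = -3467/7295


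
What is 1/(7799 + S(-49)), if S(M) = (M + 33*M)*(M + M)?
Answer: 1/171067 ≈ 5.8457e-6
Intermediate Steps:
S(M) = 68*M² (S(M) = (34*M)*(2*M) = 68*M²)
1/(7799 + S(-49)) = 1/(7799 + 68*(-49)²) = 1/(7799 + 68*2401) = 1/(7799 + 163268) = 1/171067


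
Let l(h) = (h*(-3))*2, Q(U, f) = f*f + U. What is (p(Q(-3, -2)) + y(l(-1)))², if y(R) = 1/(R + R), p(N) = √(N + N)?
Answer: 289/144 + √2/6 ≈ 2.2426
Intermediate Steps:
Q(U, f) = U + f² (Q(U, f) = f² + U = U + f²)
p(N) = √2*√N (p(N) = √(2*N) = √2*√N)
l(h) = -6*h (l(h) = -3*h*2 = -6*h)
y(R) = 1/(2*R)
(p(Q(-3, -2)) + y(l(-1)))² = (√2*√(-3 + (-2)²) + 1/(2*((-6*(-1)))))² = (√2*√(-3 + 4) + (½)/6)² = (√2*√1 + (½)*(⅙))² = (√2*1 + 1/12)² = (√2 + 1/12)² = (1/12 + √2)²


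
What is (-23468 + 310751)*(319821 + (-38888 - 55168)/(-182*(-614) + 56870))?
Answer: 2582074865199021/28103 ≈ 9.1879e+10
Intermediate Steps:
(-23468 + 310751)*(319821 + (-38888 - 55168)/(-182*(-614) + 56870)) = 287283*(319821 - 94056/(111748 + 56870)) = 287283*(319821 - 94056/168618) = 287283*(319821 - 94056*1/168618) = 287283*(319821 - 15676/28103) = 287283*(8987913887/28103) = 2582074865199021/28103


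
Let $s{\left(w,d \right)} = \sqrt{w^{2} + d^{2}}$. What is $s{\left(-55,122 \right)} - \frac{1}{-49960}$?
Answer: $\frac{1}{49960} + \sqrt{17909} \approx 133.82$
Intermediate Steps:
$s{\left(w,d \right)} = \sqrt{d^{2} + w^{2}}$
$s{\left(-55,122 \right)} - \frac{1}{-49960} = \sqrt{122^{2} + \left(-55\right)^{2}} - \frac{1}{-49960} = \sqrt{14884 + 3025} - - \frac{1}{49960} = \sqrt{17909} + \frac{1}{49960} = \frac{1}{49960} + \sqrt{17909}$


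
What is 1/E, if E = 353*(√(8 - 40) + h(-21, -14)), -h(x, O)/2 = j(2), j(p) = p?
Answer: -1/4236 - I*√2/4236 ≈ -0.00023607 - 0.00033386*I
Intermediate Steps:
h(x, O) = -4 (h(x, O) = -2*2 = -4)
E = -1412 + 1412*I*√2 (E = 353*(√(8 - 40) - 4) = 353*(√(-32) - 4) = 353*(4*I*√2 - 4) = 353*(-4 + 4*I*√2) = -1412 + 1412*I*√2 ≈ -1412.0 + 1996.9*I)
1/E = 1/(-1412 + 1412*I*√2)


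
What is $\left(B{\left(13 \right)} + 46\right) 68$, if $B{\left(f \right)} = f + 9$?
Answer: $4624$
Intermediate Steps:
$B{\left(f \right)} = 9 + f$
$\left(B{\left(13 \right)} + 46\right) 68 = \left(\left(9 + 13\right) + 46\right) 68 = \left(22 + 46\right) 68 = 68 \cdot 68 = 4624$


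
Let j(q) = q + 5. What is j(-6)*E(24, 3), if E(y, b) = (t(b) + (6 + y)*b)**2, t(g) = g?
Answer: -8649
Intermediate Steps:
j(q) = 5 + q
E(y, b) = (b + b*(6 + y))**2 (E(y, b) = (b + (6 + y)*b)**2 = (b + b*(6 + y))**2)
j(-6)*E(24, 3) = (5 - 6)*(3**2*(7 + 24)**2) = -9*31**2 = -9*961 = -1*8649 = -8649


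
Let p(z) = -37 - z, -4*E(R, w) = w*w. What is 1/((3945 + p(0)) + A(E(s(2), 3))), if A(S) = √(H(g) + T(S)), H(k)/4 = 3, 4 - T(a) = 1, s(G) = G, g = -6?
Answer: 3908/15272449 - √15/15272449 ≈ 0.00025563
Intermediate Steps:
E(R, w) = -w²/4 (E(R, w) = -w*w/4 = -w²/4)
T(a) = 3 (T(a) = 4 - 1*1 = 4 - 1 = 3)
H(k) = 12 (H(k) = 4*3 = 12)
A(S) = √15 (A(S) = √(12 + 3) = √15)
1/((3945 + p(0)) + A(E(s(2), 3))) = 1/((3945 + (-37 - 1*0)) + √15) = 1/((3945 + (-37 + 0)) + √15) = 1/((3945 - 37) + √15) = 1/(3908 + √15)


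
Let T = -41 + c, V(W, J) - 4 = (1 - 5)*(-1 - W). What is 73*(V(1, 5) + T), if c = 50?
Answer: 1533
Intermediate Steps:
V(W, J) = 8 + 4*W (V(W, J) = 4 + (1 - 5)*(-1 - W) = 4 - 4*(-1 - W) = 4 + (4 + 4*W) = 8 + 4*W)
T = 9 (T = -41 + 50 = 9)
73*(V(1, 5) + T) = 73*((8 + 4*1) + 9) = 73*((8 + 4) + 9) = 73*(12 + 9) = 73*21 = 1533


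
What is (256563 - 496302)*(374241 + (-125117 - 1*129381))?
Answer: -28707067077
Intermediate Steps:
(256563 - 496302)*(374241 + (-125117 - 1*129381)) = -239739*(374241 + (-125117 - 129381)) = -239739*(374241 - 254498) = -239739*119743 = -28707067077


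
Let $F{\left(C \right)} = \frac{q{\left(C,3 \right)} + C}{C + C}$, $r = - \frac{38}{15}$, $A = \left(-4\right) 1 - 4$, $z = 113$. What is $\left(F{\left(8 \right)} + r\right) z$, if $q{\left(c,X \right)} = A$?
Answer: $- \frac{4294}{15} \approx -286.27$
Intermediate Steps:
$A = -8$ ($A = -4 - 4 = -8$)
$q{\left(c,X \right)} = -8$
$r = - \frac{38}{15}$ ($r = \left(-38\right) \frac{1}{15} = - \frac{38}{15} \approx -2.5333$)
$F{\left(C \right)} = \frac{-8 + C}{2 C}$ ($F{\left(C \right)} = \frac{-8 + C}{C + C} = \frac{-8 + C}{2 C}$)
$\left(F{\left(8 \right)} + r\right) z = \left(\frac{-8 + 8}{2 \cdot 8} - \frac{38}{15}\right) 113 = \left(\frac{1}{2} \cdot \frac{1}{8} \cdot 0 - \frac{38}{15}\right) 113 = \left(0 - \frac{38}{15}\right) 113 = \left(- \frac{38}{15}\right) 113 = - \frac{4294}{15}$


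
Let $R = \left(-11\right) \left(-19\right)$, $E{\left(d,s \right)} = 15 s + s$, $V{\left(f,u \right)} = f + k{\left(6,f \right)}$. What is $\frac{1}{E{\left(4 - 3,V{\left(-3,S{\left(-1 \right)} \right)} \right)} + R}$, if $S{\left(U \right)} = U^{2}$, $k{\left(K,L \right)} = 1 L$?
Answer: $\frac{1}{113} \approx 0.0088496$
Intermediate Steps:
$k{\left(K,L \right)} = L$
$V{\left(f,u \right)} = 2 f$ ($V{\left(f,u \right)} = f + f = 2 f$)
$E{\left(d,s \right)} = 16 s$
$R = 209$
$\frac{1}{E{\left(4 - 3,V{\left(-3,S{\left(-1 \right)} \right)} \right)} + R} = \frac{1}{16 \cdot 2 \left(-3\right) + 209} = \frac{1}{16 \left(-6\right) + 209} = \frac{1}{-96 + 209} = \frac{1}{113}$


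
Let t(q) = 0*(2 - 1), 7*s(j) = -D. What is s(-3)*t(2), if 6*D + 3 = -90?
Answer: 0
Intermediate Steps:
D = -31/2 (D = -1/2 + (1/6)*(-90) = -1/2 - 15 = -31/2 ≈ -15.500)
s(j) = 31/14 (s(j) = (-1*(-31/2))/7 = (1/7)*(31/2) = 31/14)
t(q) = 0 (t(q) = 0*1 = 0)
s(-3)*t(2) = (31/14)*0 = 0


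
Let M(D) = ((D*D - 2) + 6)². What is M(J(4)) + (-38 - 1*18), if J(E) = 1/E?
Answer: -10111/256 ≈ -39.496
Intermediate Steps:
M(D) = (4 + D²)² (M(D) = ((D² - 2) + 6)² = ((-2 + D²) + 6)² = (4 + D²)²)
M(J(4)) + (-38 - 1*18) = (4 + (1/4)²)² + (-38 - 1*18) = (4 + (¼)²)² + (-38 - 18) = (4 + 1/16)² - 56 = (65/16)² - 56 = 4225/256 - 56 = -10111/256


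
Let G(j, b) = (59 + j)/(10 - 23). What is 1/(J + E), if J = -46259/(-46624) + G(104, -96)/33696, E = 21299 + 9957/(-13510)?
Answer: 538910468460/11478391376558593 ≈ 4.6950e-5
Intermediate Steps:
G(j, b) = -59/13 - j/13 (G(j, b) = (59 + j)/(-13) = (59 + j)*(-1/13) = -59/13 - j/13)
E = 287739533/13510 (E = 21299 + 9957*(-1/13510) = 21299 - 9957/13510 = 287739533/13510 ≈ 21298.)
J = 79125245/79779492 (J = -46259/(-46624) + (-59/13 - 1/13*104)/33696 = -46259*(-1/46624) + (-59/13 - 8)*(1/33696) = 46259/46624 - 163/13*1/33696 = 46259/46624 - 163/438048 = 79125245/79779492 ≈ 0.99180)
1/(J + E) = 1/(79125245/79779492 + 287739533/13510) = 1/(11478391376558593/538910468460) = 538910468460/11478391376558593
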